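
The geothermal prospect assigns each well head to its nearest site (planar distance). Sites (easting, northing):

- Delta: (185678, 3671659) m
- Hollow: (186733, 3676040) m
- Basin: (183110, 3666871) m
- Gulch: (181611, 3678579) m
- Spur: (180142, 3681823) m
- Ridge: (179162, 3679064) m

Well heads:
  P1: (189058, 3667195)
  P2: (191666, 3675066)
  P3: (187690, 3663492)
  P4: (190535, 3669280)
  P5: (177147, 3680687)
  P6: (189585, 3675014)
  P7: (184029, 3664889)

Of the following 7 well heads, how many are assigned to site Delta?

P1 → Delta
P2 → Hollow
P3 → Basin
P4 → Delta
P5 → Ridge
P6 → Hollow
P7 → Basin
2 of the 7 go to Delta.

2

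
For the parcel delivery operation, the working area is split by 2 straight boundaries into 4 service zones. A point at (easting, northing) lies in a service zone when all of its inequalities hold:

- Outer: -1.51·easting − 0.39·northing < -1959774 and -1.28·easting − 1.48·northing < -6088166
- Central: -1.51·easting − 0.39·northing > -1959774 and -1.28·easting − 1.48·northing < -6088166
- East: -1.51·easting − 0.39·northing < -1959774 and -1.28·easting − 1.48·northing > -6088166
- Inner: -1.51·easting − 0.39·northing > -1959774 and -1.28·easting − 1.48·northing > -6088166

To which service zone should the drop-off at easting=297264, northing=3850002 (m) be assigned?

Inner

-1.51·297264 − 0.39·3850002 = -1950369.420, which is > -1959774
-1.28·297264 − 1.48·3850002 = -6078500.880, which is > -6088166
This sign pattern matches Inner.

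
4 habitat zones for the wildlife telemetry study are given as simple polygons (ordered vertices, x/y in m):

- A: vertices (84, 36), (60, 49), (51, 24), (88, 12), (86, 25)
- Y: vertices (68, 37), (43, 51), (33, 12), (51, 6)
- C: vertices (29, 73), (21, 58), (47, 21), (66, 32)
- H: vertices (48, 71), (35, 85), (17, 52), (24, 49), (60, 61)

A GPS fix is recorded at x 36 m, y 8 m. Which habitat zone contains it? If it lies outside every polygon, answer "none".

none

Cast a ray rightward from (36, 8). For each polygon, the edges (by vertex number in listed order) whose endpoints lie on opposite sides of y = 8, where each meets that height, and whether that is right or left of the point:
A: no edge straddles that height → 0 crossings.
Y: 3–4 at x≈45.0 (right), 4–1 at x≈52.1 (right) → 2 crossings.
C: no edge straddles that height → 0 crossings.
H: no edge straddles that height → 0 crossings.
All counts are even, so the point lies outside every listed polygon.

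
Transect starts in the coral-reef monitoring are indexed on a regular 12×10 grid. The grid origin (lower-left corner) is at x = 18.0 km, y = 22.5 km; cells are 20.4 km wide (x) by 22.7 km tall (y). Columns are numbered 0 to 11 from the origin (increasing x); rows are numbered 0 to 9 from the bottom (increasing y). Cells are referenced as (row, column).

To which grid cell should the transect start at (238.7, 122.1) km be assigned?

Column index: ⌊(238.7 − 18.0) / 20.4⌋ = ⌊10.819⌋ = 10
Row offset from origin: ⌊(122.1 − 22.5) / 22.7⌋ = ⌊4.388⌋ = 4 → row 4

(4, 10)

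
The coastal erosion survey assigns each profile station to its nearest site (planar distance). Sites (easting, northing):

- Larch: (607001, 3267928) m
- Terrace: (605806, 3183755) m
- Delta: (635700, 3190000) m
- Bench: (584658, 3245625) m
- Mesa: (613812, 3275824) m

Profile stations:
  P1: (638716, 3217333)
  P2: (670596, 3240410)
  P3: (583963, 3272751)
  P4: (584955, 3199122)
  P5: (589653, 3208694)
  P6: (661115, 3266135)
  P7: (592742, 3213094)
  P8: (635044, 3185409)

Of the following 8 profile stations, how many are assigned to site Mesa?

P1 → Delta
P2 → Delta
P3 → Larch
P4 → Terrace
P5 → Terrace
P6 → Mesa
P7 → Terrace
P8 → Delta
1 of the 8 goes to Mesa.

1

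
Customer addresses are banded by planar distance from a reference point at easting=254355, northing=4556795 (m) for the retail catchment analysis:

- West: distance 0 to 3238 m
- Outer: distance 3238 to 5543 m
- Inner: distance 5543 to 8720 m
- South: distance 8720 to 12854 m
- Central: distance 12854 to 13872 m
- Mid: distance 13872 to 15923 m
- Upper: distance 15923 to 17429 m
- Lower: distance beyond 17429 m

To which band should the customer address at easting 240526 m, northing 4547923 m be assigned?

Upper

Distance = √((240526−254355)² + (4547923−4556795)²) = √(191241241.000 + 78712384.000) = 16430.266 m.
15923 ≤ 16430.266 < 17429 → Upper.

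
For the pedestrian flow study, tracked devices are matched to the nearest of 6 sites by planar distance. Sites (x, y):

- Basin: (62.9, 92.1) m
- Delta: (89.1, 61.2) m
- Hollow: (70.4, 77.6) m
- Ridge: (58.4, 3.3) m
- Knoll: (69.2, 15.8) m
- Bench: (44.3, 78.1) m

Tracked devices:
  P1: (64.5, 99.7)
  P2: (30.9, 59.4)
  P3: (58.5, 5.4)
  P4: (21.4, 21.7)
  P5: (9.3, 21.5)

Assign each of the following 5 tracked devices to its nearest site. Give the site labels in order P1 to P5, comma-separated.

Basin, Bench, Ridge, Ridge, Ridge

P1 → Basin (d²=60.32)
P2 → Bench (d²=529.25)
P3 → Ridge (d²=4.42)
P4 → Ridge (d²=1707.56)
P5 → Ridge (d²=2742.05)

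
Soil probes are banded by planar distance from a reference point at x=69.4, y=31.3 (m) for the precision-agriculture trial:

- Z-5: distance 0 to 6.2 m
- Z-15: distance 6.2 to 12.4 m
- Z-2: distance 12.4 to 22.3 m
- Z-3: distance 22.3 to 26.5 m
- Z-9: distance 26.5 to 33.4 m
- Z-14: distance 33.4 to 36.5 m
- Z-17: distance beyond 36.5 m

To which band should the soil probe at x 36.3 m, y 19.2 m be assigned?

Z-14

Distance = √((36.3−69.4)² + (19.2−31.3)²) = √(1095.610 + 146.410) = 35.242 m.
33.4 ≤ 35.242 < 36.5 → Z-14.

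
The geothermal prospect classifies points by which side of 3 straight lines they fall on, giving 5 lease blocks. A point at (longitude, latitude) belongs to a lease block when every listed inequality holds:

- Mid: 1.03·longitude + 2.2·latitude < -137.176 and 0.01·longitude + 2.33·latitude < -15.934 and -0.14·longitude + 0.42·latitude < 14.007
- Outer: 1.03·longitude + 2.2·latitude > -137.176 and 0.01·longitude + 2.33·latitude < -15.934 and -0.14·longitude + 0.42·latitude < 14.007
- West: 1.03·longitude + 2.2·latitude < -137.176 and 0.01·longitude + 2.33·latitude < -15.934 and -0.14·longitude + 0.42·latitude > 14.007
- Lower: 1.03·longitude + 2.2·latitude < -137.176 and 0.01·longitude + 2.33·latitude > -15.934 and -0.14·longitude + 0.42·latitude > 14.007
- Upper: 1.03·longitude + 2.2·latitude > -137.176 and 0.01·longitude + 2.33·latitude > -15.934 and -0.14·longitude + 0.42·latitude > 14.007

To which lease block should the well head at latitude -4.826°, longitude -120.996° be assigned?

Upper

1.03·-120.996 + 2.2·-4.826 = -135.243, which is > -137.176
0.01·-120.996 + 2.33·-4.826 = -12.455, which is > -15.934
-0.14·-120.996 + 0.42·-4.826 = 14.913, which is > 14.007
This sign pattern matches Upper.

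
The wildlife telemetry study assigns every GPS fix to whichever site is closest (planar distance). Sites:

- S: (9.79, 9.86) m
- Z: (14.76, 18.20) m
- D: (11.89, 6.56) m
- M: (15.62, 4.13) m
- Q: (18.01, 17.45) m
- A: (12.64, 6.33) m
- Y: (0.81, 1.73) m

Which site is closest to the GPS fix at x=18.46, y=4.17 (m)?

Squared distances to each site:
S: 107.545; Z: 210.531; D: 48.877; M: 8.067; Q: 176.561; A: 38.538; Y: 317.476.
Minimum at M.

M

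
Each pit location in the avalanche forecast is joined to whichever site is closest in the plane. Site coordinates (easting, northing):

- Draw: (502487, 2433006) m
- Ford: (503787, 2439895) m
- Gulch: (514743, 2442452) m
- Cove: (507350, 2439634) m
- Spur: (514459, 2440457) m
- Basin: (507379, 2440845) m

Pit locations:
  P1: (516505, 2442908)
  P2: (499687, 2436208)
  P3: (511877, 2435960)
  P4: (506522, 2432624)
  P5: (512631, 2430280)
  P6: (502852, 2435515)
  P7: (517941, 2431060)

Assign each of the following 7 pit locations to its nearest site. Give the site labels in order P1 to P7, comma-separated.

Gulch, Draw, Spur, Draw, Spur, Draw, Spur

P1 → Gulch (d²=3312580.00)
P2 → Draw (d²=18092804.00)
P3 → Spur (d²=26889733.00)
P4 → Draw (d²=16427149.00)
P5 → Spur (d²=106912913.00)
P6 → Draw (d²=6428306.00)
P7 → Spur (d²=100427933.00)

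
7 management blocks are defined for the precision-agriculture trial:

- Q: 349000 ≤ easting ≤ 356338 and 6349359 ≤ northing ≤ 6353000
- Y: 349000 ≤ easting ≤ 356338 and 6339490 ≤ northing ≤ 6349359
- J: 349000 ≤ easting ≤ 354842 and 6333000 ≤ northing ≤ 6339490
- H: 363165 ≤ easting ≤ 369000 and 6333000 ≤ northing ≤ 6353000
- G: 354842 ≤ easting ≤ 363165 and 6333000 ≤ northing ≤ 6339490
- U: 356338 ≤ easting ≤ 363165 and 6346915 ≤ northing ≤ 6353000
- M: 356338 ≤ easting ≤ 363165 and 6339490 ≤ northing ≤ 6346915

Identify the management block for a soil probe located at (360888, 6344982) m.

M

The point has easting = 360888 and northing = 6344982.
Only M satisfies 356338 ≤ easting ≤ 363165 and 6339490 ≤ northing ≤ 6346915.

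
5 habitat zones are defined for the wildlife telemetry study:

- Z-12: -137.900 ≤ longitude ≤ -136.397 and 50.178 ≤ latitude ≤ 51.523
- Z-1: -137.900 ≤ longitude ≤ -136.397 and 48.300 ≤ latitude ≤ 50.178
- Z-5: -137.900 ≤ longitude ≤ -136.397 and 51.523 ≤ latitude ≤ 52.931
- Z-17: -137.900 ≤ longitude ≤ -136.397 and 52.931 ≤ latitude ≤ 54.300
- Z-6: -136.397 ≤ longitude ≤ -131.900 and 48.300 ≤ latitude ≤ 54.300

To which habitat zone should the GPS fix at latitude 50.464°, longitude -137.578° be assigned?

Z-12

The point has longitude = -137.578 and latitude = 50.464.
Only Z-12 satisfies -137.900 ≤ longitude ≤ -136.397 and 50.178 ≤ latitude ≤ 51.523.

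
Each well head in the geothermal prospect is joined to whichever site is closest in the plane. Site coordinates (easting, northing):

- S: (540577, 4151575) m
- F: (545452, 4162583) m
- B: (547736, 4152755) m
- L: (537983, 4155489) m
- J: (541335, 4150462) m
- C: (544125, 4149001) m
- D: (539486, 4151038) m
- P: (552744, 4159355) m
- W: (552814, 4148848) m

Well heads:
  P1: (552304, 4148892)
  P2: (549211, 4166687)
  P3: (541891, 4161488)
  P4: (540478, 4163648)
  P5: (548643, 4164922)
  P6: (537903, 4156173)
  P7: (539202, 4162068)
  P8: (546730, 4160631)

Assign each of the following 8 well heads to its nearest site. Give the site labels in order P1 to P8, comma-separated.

W, F, F, F, F, L, F, F

P1 → W (d²=262036.00)
P2 → F (d²=30972897.00)
P3 → F (d²=13879746.00)
P4 → F (d²=25874901.00)
P5 → F (d²=15653402.00)
P6 → L (d²=474256.00)
P7 → F (d²=39327725.00)
P8 → F (d²=5443588.00)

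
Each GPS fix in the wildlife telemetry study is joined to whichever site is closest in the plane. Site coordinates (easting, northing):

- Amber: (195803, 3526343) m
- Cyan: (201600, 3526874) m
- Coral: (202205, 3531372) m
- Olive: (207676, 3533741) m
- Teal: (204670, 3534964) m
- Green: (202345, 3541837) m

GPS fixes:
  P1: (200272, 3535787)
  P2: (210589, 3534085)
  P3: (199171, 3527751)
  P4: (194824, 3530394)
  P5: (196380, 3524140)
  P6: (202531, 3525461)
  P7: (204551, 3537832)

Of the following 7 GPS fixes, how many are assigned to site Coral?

0

P1 → Teal
P2 → Olive
P3 → Cyan
P4 → Amber
P5 → Amber
P6 → Cyan
P7 → Teal
0 of the 7 go to Coral.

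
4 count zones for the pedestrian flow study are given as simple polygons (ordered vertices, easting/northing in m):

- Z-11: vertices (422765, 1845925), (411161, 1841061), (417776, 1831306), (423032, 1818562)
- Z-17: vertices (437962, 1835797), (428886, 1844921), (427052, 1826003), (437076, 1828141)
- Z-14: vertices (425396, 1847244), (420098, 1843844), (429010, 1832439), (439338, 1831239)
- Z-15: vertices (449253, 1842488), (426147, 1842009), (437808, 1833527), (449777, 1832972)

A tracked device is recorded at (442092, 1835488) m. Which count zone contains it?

Z-15

Cast a ray rightward from (442092, 1835488). For each polygon, the edges (by vertex number in listed order) whose endpoints lie on opposite sides of northing = 1835488, where each meets that height, and whether that is right or left of the point:
Z-11: 2–3 at easting≈414940.1 (left), 4–1 at easting≈422866.8 (left) → 0 crossings.
Z-17: 2–3 at easting≈427971.5 (left), 4–1 at easting≈437926.2 (left) → 0 crossings.
Z-14: 2–3 at easting≈426627.5 (left), 4–1 at easting≈435636.7 (left) → 0 crossings.
Z-15: 2–3 at easting≈435112.0 (left), 4–1 at easting≈449638.5 (right) → 1 crossing.
Only Z-15 has an odd count, so the point is inside Z-15.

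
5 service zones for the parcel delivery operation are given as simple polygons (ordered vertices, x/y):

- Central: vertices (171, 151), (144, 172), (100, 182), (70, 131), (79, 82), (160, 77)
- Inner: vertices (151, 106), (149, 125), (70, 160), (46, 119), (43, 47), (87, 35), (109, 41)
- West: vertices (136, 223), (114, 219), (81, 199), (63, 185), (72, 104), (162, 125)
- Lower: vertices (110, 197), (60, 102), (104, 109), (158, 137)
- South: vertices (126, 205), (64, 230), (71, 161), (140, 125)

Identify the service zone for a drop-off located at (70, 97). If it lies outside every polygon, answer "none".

Inner

Cast a ray rightward from (70, 97). For each polygon, the edges (by vertex number in listed order) whose endpoints lie on opposite sides of y = 97, where each meets that height, and whether that is right or left of the point:
Central: 4–5 at x≈76.2 (right), 6–1 at x≈163.0 (right) → 2 crossings.
Inner: 4–5 at x≈45.1 (left), 7–1 at x≈145.2 (right) → 1 crossing.
West: no edge straddles that height → 0 crossings.
Lower: no edge straddles that height → 0 crossings.
South: no edge straddles that height → 0 crossings.
Only Inner has an odd count, so the point is inside Inner.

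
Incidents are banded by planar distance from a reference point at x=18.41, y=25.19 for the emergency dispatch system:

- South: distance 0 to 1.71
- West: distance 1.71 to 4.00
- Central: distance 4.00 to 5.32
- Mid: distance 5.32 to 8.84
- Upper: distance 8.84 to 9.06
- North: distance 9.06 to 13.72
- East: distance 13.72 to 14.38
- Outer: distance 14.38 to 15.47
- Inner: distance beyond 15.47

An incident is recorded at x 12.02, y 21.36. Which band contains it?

Mid

Distance = √((12.02−18.41)² + (21.36−25.19)²) = √(40.832 + 14.669) = 7.450.
5.32 ≤ 7.450 < 8.84 → Mid.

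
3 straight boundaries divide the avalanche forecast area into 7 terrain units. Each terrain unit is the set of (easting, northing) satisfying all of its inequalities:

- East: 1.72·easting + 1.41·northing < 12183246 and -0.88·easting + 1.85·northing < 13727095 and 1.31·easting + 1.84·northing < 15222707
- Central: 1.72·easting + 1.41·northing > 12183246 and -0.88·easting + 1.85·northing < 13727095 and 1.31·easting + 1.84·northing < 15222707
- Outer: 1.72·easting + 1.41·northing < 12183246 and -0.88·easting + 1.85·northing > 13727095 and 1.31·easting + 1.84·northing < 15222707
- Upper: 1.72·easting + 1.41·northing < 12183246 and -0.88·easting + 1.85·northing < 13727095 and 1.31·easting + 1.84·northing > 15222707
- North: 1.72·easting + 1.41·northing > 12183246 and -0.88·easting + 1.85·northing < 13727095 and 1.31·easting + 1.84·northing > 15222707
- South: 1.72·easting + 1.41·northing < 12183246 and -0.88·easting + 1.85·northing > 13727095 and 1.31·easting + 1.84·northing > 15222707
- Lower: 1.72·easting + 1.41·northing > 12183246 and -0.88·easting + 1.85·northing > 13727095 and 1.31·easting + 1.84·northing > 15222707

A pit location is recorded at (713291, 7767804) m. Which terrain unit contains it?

1.72·713291 + 1.41·7767804 = 12179464.160, which is < 12183246
-0.88·713291 + 1.85·7767804 = 13742741.320, which is > 13727095
1.31·713291 + 1.84·7767804 = 15227170.570, which is > 15222707
This sign pattern matches South.

South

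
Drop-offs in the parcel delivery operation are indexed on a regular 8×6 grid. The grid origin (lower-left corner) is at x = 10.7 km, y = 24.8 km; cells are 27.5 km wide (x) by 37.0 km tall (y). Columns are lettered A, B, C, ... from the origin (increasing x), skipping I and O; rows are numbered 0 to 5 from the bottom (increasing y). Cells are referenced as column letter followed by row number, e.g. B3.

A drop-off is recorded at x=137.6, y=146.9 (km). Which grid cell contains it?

Column index: ⌊(137.6 − 10.7) / 27.5⌋ = ⌊4.615⌋ = 4 → column E
Row offset from origin: ⌊(146.9 − 24.8) / 37.0⌋ = ⌊3.300⌋ = 3 → row 3

E3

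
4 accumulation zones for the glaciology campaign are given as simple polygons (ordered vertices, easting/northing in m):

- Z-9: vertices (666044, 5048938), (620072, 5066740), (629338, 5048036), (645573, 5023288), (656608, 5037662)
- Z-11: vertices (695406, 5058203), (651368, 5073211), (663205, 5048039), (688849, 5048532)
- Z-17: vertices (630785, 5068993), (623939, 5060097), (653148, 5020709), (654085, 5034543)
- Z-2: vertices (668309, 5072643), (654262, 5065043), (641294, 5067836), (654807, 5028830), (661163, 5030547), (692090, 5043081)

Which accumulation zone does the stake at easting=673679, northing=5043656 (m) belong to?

Cast a ray rightward from (673679, 5043656). For each polygon, the edges (by vertex number in listed order) whose endpoints lie on opposite sides of northing = 5043656, where each meets that height, and whether that is right or left of the point:
Z-9: 3–4 at easting≈632211.3 (left), 5–1 at easting≈661623.9 (left) → 0 crossings.
Z-11: no edge straddles that height → 0 crossings.
Z-17: 2–3 at easting≈636131.2 (left), 4–1 at easting≈647921.5 (left) → 0 crossings.
Z-2: 3–4 at easting≈649670.8 (left), 6–1 at easting≈691627.4 (right) → 1 crossing.
Only Z-2 has an odd count, so the point is inside Z-2.

Z-2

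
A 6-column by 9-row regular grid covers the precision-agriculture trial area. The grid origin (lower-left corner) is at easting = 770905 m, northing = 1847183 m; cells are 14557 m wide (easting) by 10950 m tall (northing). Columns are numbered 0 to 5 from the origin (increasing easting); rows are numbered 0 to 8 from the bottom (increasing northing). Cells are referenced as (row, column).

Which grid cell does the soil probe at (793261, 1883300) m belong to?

(3, 1)

Column index: ⌊(793261 − 770905) / 14557⌋ = ⌊1.536⌋ = 1
Row offset from origin: ⌊(1883300 − 1847183) / 10950⌋ = ⌊3.298⌋ = 3 → row 3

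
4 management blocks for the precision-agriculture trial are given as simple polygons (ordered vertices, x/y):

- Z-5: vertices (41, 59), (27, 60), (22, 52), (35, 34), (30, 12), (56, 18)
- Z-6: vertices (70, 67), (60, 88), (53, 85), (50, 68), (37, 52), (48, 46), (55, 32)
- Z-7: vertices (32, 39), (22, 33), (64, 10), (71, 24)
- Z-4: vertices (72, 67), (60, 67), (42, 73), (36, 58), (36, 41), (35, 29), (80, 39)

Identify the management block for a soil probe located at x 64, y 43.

Cast a ray rightward from (64, 43). For each polygon, the edges (by vertex number in listed order) whose endpoints lie on opposite sides of y = 43, where each meets that height, and whether that is right or left of the point:
Z-5: 3–4 at x≈28.5 (left), 6–1 at x≈46.9 (left) → 0 crossings.
Z-6: 6–7 at x≈49.5 (left), 7–1 at x≈59.7 (left) → 0 crossings.
Z-7: no edge straddles that height → 0 crossings.
Z-4: 4–5 at x≈36.0 (left), 7–1 at x≈78.9 (right) → 1 crossing.
Only Z-4 has an odd count, so the point is inside Z-4.

Z-4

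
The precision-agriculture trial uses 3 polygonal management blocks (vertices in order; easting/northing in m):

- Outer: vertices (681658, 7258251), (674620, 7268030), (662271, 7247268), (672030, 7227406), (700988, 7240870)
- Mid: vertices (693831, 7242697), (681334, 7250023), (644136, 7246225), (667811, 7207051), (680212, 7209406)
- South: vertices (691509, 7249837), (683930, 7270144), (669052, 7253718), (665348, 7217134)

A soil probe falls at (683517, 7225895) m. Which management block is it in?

Cast a ray rightward from (683517, 7225895). For each polygon, the edges (by vertex number in listed order) whose endpoints lie on opposite sides of northing = 7225895, where each meets that height, and whether that is right or left of the point:
Outer: no edge straddles that height → 0 crossings.
Mid: 3–4 at easting≈656422.5 (left), 5–1 at easting≈686957.5 (right) → 1 crossing.
South: 3–4 at easting≈666235.0 (left), 4–1 at easting≈672356.4 (left) → 0 crossings.
Only Mid has an odd count, so the point is inside Mid.

Mid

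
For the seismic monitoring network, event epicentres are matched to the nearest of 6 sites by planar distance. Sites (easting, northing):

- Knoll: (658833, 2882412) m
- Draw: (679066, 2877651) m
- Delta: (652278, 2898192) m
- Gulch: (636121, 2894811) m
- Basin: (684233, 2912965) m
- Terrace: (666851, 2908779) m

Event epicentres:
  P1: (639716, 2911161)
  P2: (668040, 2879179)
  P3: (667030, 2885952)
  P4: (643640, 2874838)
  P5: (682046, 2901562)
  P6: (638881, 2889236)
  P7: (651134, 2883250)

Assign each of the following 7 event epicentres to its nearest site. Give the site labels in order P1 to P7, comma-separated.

Gulch, Knoll, Knoll, Knoll, Basin, Gulch, Knoll

P1 → Gulch (d²=280246525.00)
P2 → Knoll (d²=95221138.00)
P3 → Knoll (d²=79722409.00)
P4 → Knoll (d²=288192725.00)
P5 → Basin (d²=134811378.00)
P6 → Gulch (d²=38698225.00)
P7 → Knoll (d²=59976845.00)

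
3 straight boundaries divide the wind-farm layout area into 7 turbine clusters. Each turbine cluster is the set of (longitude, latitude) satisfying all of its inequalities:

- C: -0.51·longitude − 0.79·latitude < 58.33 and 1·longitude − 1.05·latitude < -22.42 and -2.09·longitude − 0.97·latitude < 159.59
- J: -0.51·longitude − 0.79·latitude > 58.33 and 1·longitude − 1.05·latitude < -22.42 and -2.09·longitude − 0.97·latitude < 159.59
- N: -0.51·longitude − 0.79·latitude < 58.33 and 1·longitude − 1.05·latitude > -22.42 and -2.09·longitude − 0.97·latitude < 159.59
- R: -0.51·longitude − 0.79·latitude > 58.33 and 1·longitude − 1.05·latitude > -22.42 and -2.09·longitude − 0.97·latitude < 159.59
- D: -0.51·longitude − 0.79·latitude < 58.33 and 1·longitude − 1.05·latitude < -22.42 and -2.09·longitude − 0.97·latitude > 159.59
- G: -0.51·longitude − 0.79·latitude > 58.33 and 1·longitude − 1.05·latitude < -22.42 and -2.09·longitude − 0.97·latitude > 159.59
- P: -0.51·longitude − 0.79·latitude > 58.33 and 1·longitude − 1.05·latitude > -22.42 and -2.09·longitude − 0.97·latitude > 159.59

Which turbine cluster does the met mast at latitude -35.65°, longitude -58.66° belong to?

N

-0.51·-58.66 − 0.79·-35.65 = 58.080, which is < 58.33
1·-58.66 − 1.05·-35.65 = -21.227, which is > -22.42
-2.09·-58.66 − 0.97·-35.65 = 157.180, which is < 159.59
This sign pattern matches N.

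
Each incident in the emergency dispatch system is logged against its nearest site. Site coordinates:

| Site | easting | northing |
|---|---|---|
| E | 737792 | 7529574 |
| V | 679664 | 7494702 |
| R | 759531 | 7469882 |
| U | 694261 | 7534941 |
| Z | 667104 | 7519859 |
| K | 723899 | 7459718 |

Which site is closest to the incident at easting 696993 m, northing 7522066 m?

Squared distances to each site:
E: 1720928465.000; V: 1049082737.000; R: 6634171300.000; U: 173229449.000; Z: 898223170.000; K: 4611205940.000.
Minimum at U.

U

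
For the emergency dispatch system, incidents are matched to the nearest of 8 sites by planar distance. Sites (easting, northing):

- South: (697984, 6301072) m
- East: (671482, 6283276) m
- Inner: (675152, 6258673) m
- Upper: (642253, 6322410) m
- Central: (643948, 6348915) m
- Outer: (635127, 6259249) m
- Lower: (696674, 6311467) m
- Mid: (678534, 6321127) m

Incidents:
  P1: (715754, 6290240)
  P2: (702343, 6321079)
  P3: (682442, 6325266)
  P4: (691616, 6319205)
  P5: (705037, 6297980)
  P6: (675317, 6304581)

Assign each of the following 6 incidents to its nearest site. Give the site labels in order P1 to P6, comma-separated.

South, Lower, Mid, Lower, South, Mid

P1 → South (d²=433105124.00)
P2 → Lower (d²=124528105.00)
P3 → Mid (d²=32403785.00)
P4 → Lower (d²=85460008.00)
P5 → South (d²=59305273.00)
P6 → Mid (d²=284119205.00)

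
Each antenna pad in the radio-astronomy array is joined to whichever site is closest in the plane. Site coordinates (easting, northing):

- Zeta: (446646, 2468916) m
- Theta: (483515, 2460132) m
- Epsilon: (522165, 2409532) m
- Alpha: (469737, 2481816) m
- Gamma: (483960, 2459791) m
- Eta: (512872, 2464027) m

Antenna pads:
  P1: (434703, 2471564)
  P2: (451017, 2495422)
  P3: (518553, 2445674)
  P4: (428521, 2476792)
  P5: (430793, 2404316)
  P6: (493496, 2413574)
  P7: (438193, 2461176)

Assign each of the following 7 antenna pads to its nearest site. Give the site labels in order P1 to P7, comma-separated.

P1 → Zeta (d²=149647153.00)
P2 → Alpha (d²=535561636.00)
P3 → Eta (d²=369106370.00)
P4 → Zeta (d²=390547001.00)
P5 → Zeta (d²=4424477609.00)
P6 → Epsilon (d²=838249325.00)
P7 → Zeta (d²=131360809.00)

Zeta, Alpha, Eta, Zeta, Zeta, Epsilon, Zeta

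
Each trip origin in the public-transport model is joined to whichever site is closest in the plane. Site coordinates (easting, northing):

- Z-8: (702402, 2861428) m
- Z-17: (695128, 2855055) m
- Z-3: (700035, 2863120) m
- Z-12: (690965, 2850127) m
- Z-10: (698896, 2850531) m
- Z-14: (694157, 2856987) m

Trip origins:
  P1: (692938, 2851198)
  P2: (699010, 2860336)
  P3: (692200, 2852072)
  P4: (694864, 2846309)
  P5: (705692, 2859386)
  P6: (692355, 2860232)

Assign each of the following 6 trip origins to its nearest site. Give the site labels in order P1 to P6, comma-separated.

Z-12, Z-3, Z-12, Z-12, Z-8, Z-14

P1 → Z-12 (d²=5039770.00)
P2 → Z-3 (d²=8801281.00)
P3 → Z-12 (d²=5308250.00)
P4 → Z-12 (d²=29779325.00)
P5 → Z-8 (d²=14993864.00)
P6 → Z-14 (d²=13777229.00)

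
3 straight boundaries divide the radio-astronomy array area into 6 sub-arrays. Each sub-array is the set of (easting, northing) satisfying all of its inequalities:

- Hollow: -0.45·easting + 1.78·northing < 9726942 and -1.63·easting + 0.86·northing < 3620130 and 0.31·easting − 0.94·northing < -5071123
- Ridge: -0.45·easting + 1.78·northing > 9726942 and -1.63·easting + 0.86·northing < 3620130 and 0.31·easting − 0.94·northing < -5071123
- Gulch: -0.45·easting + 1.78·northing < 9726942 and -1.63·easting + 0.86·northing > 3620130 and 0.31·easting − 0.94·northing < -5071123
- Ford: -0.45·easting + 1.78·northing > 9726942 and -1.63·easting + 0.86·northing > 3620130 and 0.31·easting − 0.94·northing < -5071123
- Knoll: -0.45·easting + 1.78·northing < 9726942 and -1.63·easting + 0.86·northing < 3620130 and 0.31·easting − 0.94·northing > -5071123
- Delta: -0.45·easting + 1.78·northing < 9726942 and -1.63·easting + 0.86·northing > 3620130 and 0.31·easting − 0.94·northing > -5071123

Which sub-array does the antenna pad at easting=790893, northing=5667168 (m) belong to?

Ridge

-0.45·790893 + 1.78·5667168 = 9731657.190, which is > 9726942
-1.63·790893 + 0.86·5667168 = 3584608.890, which is < 3620130
0.31·790893 − 0.94·5667168 = -5081961.090, which is < -5071123
This sign pattern matches Ridge.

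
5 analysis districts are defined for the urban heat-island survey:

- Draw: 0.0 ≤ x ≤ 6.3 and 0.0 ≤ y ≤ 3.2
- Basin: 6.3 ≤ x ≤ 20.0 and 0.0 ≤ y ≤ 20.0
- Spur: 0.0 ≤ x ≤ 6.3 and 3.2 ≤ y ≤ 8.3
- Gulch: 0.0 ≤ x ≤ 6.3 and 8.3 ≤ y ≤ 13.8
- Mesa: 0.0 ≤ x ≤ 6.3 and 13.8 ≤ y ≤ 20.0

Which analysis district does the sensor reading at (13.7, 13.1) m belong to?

The point has x = 13.7 and y = 13.1.
Only Basin satisfies 6.3 ≤ x ≤ 20.0 and 0.0 ≤ y ≤ 20.0.

Basin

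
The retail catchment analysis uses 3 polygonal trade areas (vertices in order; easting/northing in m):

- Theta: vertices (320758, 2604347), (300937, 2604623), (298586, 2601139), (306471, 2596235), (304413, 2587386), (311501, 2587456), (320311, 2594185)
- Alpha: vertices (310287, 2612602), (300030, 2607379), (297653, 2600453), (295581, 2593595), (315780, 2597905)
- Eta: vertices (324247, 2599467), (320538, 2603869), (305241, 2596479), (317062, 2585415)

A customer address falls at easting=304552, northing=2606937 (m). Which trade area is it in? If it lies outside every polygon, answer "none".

Alpha

Cast a ray rightward from (304552, 2606937). For each polygon, the edges (by vertex number in listed order) whose endpoints lie on opposite sides of northing = 2606937, where each meets that height, and whether that is right or left of the point:
Theta: no edge straddles that height → 0 crossings.
Alpha: 2–3 at easting≈299878.3 (left), 5–1 at easting≈312404.3 (right) → 1 crossing.
Eta: no edge straddles that height → 0 crossings.
Only Alpha has an odd count, so the point is inside Alpha.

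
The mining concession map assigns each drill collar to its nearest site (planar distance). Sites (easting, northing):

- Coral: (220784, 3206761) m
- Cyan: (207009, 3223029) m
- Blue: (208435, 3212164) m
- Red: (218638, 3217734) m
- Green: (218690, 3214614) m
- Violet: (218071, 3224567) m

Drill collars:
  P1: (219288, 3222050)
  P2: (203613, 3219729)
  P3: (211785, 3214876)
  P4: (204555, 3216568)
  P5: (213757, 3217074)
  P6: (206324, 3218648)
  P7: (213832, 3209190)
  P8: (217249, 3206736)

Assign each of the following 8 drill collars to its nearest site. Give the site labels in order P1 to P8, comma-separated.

P1 → Violet (d²=7816378.00)
P2 → Cyan (d²=22422816.00)
P3 → Blue (d²=18577444.00)
P4 → Blue (d²=34449616.00)
P5 → Red (d²=24259761.00)
P6 → Cyan (d²=19662386.00)
P7 → Blue (d²=37972285.00)
P8 → Coral (d²=12496850.00)

Violet, Cyan, Blue, Blue, Red, Cyan, Blue, Coral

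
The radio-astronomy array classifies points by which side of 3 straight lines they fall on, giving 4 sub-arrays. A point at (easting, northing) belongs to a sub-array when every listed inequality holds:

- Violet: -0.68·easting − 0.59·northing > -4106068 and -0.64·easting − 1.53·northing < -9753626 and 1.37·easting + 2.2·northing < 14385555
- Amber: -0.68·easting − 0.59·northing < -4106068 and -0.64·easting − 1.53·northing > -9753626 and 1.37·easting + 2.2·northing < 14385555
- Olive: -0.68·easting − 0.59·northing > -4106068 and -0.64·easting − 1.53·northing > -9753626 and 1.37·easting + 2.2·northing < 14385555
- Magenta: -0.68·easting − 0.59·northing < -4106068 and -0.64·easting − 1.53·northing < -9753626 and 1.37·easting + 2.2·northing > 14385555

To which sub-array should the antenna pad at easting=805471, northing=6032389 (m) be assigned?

-0.68·805471 − 0.59·6032389 = -4106829.790, which is < -4106068
-0.64·805471 − 1.53·6032389 = -9745056.610, which is > -9753626
1.37·805471 + 2.2·6032389 = 14374751.070, which is < 14385555
This sign pattern matches Amber.

Amber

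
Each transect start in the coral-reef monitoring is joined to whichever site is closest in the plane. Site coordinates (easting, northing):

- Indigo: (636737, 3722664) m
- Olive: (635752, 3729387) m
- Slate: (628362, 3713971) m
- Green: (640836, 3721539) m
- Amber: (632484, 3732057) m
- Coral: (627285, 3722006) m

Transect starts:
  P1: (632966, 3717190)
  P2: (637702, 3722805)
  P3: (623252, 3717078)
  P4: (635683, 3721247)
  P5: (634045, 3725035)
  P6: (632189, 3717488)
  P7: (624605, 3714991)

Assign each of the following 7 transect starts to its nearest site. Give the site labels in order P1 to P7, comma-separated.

Slate, Indigo, Slate, Indigo, Indigo, Slate, Slate

P1 → Slate (d²=31558777.00)
P2 → Indigo (d²=951106.00)
P3 → Slate (d²=35765549.00)
P4 → Indigo (d²=3118805.00)
P5 → Indigo (d²=12868505.00)
P6 → Slate (d²=27015218.00)
P7 → Slate (d²=15155449.00)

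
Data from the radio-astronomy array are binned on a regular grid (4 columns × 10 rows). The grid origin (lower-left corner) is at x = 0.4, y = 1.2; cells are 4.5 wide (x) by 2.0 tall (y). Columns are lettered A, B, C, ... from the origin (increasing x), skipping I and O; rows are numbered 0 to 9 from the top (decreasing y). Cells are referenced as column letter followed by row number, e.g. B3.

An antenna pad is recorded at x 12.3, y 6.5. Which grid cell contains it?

C7

Column index: ⌊(12.3 − 0.4) / 4.5⌋ = ⌊2.644⌋ = 2 → column C
Row offset from origin: ⌊(6.5 − 1.2) / 2.0⌋ = ⌊2.650⌋ = 2 → row 7 (counted from top)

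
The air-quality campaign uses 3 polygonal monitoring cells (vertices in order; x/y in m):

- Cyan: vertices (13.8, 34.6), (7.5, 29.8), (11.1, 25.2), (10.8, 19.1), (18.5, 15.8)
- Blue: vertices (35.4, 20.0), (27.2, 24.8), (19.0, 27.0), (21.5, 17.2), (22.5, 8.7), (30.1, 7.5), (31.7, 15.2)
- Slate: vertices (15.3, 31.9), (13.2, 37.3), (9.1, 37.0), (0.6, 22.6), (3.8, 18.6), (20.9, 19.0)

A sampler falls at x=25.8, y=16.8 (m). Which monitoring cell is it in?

Blue

Cast a ray rightward from (25.8, 16.8). For each polygon, the edges (by vertex number in listed order) whose endpoints lie on opposite sides of y = 16.8, where each meets that height, and whether that is right or left of the point:
Cyan: 4–5 at x≈16.17 (left), 5–1 at x≈18.25 (left) → 0 crossings.
Blue: 4–5 at x≈21.55 (left), 7–1 at x≈32.93 (right) → 1 crossing.
Slate: no edge straddles that height → 0 crossings.
Only Blue has an odd count, so the point is inside Blue.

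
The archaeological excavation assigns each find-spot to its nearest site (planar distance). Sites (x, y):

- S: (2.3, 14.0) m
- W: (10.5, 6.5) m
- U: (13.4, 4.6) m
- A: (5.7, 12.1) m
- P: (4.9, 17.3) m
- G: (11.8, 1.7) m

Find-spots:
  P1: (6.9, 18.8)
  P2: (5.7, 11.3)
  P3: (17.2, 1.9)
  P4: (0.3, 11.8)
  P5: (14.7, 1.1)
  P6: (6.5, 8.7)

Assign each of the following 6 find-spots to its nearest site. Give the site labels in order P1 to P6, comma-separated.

P, A, U, S, G, A

P1 → P (d²=6.25)
P2 → A (d²=0.64)
P3 → U (d²=21.73)
P4 → S (d²=8.84)
P5 → G (d²=8.77)
P6 → A (d²=12.20)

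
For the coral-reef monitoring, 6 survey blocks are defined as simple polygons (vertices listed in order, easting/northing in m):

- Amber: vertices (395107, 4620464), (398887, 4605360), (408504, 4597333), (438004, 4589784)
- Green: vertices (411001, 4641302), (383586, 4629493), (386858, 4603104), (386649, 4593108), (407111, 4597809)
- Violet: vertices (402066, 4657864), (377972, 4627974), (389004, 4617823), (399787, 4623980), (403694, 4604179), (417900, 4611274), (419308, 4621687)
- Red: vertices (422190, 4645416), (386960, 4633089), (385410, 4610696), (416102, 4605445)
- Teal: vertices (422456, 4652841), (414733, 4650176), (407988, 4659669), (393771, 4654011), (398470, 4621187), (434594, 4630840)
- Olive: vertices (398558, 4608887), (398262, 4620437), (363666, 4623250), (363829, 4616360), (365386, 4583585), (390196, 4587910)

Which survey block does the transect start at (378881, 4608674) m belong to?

Cast a ray rightward from (378881, 4608674). For each polygon, the edges (by vertex number in listed order) whose endpoints lie on opposite sides of northing = 4608674, where each meets that height, and whether that is right or left of the point:
Amber: 1–2 at easting≈398057.6 (right), 4–1 at easting≈411591.9 (right) → 2 crossings.
Green: 2–3 at easting≈386167.4 (right), 5–1 at easting≈408082.8 (right) → 2 crossings.
Violet: 4–5 at easting≈402807.1 (right), 5–6 at easting≈412694.1 (right) → 2 crossings.
Red: 3–4 at easting≈397228.6 (right), 4–1 at easting≈416593.8 (right) → 2 crossings.
Teal: no edge straddles that height → 0 crossings.
Olive: 4–5 at easting≈364194.1 (left), 6–1 at easting≈398473.1 (right) → 1 crossing.
Only Olive has an odd count, so the point is inside Olive.

Olive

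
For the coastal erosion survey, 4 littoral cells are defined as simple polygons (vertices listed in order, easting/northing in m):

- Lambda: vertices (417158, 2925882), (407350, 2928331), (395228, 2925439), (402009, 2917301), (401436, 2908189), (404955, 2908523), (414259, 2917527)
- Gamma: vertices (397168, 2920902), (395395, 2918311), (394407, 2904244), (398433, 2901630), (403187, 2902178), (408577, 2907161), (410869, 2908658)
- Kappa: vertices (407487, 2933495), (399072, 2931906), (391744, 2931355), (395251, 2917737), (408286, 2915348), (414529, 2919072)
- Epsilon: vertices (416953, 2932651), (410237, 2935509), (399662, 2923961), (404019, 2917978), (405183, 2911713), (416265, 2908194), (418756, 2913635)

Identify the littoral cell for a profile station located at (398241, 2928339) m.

Kappa

Cast a ray rightward from (398241, 2928339). For each polygon, the edges (by vertex number in listed order) whose endpoints lie on opposite sides of northing = 2928339, where each meets that height, and whether that is right or left of the point:
Lambda: no edge straddles that height → 0 crossings.
Gamma: no edge straddles that height → 0 crossings.
Kappa: 3–4 at easting≈392520.7 (left), 6–1 at easting≈410004.4 (right) → 1 crossing.
Epsilon: 2–3 at easting≈403671.1 (right), 7–1 at easting≈417361.8 (right) → 2 crossings.
Only Kappa has an odd count, so the point is inside Kappa.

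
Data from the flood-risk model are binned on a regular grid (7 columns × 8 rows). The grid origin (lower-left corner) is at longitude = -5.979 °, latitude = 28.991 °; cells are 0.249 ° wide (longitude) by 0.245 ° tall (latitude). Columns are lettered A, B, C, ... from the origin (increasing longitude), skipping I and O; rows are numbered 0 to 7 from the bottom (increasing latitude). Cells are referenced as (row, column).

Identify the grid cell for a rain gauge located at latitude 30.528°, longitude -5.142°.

(6, D)

Column index: ⌊(-5.142 − -5.979) / 0.249⌋ = ⌊3.361⌋ = 3 → column D
Row offset from origin: ⌊(30.528 − 28.991) / 0.245⌋ = ⌊6.273⌋ = 6 → row 6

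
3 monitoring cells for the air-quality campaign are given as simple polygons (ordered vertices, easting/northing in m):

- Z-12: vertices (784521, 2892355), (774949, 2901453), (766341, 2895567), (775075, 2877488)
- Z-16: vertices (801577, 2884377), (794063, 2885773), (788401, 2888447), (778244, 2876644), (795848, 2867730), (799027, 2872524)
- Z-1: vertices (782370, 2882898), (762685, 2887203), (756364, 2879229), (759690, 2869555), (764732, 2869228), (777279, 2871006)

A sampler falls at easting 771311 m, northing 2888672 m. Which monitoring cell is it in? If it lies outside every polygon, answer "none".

Z-12

Cast a ray rightward from (771311, 2888672). For each polygon, the edges (by vertex number in listed order) whose endpoints lie on opposite sides of northing = 2888672, where each meets that height, and whether that is right or left of the point:
Z-12: 3–4 at easting≈769672.0 (left), 4–1 at easting≈782180.9 (right) → 1 crossing.
Z-16: no edge straddles that height → 0 crossings.
Z-1: no edge straddles that height → 0 crossings.
Only Z-12 has an odd count, so the point is inside Z-12.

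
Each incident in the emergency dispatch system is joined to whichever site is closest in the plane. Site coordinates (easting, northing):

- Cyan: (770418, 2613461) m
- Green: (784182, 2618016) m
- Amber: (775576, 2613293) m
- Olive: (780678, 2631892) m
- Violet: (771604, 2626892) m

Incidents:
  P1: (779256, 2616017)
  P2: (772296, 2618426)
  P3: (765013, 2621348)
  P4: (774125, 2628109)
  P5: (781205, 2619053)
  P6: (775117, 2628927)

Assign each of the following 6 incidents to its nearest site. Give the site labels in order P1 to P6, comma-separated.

P1 → Amber (d²=20962576.00)
P2 → Cyan (d²=28178109.00)
P3 → Violet (d²=74177217.00)
P4 → Violet (d²=7836530.00)
P5 → Green (d²=9937898.00)
P6 → Violet (d²=16482394.00)

Amber, Cyan, Violet, Violet, Green, Violet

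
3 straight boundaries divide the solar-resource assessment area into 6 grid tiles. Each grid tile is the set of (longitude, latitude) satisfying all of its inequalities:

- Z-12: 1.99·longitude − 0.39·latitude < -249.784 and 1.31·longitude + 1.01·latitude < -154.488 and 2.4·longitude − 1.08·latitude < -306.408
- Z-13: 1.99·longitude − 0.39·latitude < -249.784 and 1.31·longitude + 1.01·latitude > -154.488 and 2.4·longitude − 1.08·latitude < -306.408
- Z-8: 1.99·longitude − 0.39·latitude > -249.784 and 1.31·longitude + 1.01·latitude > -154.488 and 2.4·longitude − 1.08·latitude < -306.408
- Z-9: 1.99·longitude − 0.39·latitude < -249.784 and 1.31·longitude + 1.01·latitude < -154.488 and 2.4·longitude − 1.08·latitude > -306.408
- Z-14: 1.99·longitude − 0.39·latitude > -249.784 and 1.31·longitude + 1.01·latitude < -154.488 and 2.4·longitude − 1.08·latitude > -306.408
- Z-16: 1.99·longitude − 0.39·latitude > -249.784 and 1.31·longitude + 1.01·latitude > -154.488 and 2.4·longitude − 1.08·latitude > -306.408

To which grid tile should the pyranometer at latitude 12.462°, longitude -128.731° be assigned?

Z-12

1.99·-128.731 − 0.39·12.462 = -261.035, which is < -249.784
1.31·-128.731 + 1.01·12.462 = -156.051, which is < -154.488
2.4·-128.731 − 1.08·12.462 = -322.413, which is < -306.408
This sign pattern matches Z-12.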